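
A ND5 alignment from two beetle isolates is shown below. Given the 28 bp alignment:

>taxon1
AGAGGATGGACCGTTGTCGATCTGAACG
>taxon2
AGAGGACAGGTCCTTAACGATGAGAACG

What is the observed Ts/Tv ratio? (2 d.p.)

Transitions are A↔G and C↔T; transversions are all other mismatches.
Transitions: 5. Transversions: 4.
R = 5/4 = 1.25.

1.25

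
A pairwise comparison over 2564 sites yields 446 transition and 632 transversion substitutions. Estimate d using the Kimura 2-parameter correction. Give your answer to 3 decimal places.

0.621

P = 446/2564 ≈ 0.173947 and Q = 632/2564 ≈ 0.24649.
Under the Kimura two-parameter model, d = −½ ln(1 − 2P − Q) − ¼ ln(1 − 2Q).
1 − 2P − Q = 0.405616, giving −½ ln(0.405616) = 0.451174.
1 − 2Q = 0.50702, giving −¼ ln(0.50702) = 0.169801.
d = 0.451174 + 0.169801 = 0.620975.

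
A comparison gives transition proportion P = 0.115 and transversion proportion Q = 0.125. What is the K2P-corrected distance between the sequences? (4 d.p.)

0.2912

Under the Kimura two-parameter model, d = −½ ln(1 − 2P − Q) − ¼ ln(1 − 2Q).
1 − 2P − Q = 0.645, giving −½ ln(0.645) = 0.219252.
1 − 2Q = 0.75, giving −¼ ln(0.75) = 0.071921.
d = 0.219252 + 0.071921 = 0.291173.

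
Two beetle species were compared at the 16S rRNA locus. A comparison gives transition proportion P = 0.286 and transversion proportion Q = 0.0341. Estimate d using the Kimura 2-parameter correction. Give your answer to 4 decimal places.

Under the Kimura two-parameter model, d = −½ ln(1 − 2P − Q) − ¼ ln(1 − 2Q).
1 − 2P − Q = 0.3939, giving −½ ln(0.3939) = 0.465829.
1 − 2Q = 0.9318, giving −¼ ln(0.9318) = 0.017659.
d = 0.465829 + 0.017659 = 0.483488.

0.4835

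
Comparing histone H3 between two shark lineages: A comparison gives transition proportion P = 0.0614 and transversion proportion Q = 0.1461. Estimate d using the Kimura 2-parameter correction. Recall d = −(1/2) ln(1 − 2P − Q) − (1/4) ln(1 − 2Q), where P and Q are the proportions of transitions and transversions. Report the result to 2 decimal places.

Under the Kimura two-parameter model, d = −½ ln(1 − 2P − Q) − ¼ ln(1 − 2Q).
1 − 2P − Q = 0.7311, giving −½ ln(0.7311) = 0.156603.
1 − 2Q = 0.7078, giving −¼ ln(0.7078) = 0.086398.
d = 0.156603 + 0.086398 = 0.243001.

0.24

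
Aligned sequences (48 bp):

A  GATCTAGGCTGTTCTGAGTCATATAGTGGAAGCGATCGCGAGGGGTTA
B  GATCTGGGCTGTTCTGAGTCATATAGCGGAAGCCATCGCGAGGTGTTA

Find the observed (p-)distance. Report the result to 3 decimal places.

The sequences differ at 4 of 48 positions (sites 6, 27, 34, 44).
p = 4/48 = 0.083333… ≈ 0.083 (to 3 d.p.).

0.083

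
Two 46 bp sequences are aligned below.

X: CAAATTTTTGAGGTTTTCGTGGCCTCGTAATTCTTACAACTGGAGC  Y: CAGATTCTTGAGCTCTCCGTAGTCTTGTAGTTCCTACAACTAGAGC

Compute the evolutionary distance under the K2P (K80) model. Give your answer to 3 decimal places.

0.316

Of 46 sites, 10 differences are transitions and 1 are transversions, so P = 10/46 ≈ 0.217391 and Q = 1/46 ≈ 0.021739.
Under the Kimura two-parameter model, d = −½ ln(1 − 2P − Q) − ¼ ln(1 − 2Q).
1 − 2P − Q = 0.543479, giving −½ ln(0.543479) = 0.304882.
1 − 2Q = 0.956522, giving −¼ ln(0.956522) = 0.011113.
d = 0.304882 + 0.011113 = 0.315995.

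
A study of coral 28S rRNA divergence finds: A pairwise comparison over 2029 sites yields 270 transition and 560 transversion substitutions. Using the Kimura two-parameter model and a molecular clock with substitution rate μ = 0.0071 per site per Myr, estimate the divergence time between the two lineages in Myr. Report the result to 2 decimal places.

P = 270/2029 ≈ 0.13307 and Q = 560/2029 ≈ 0.275998.
Under the Kimura two-parameter model, d = −½ ln(1 − 2P − Q) − ¼ ln(1 − 2Q).
1 − 2P − Q = 0.457862, giving −½ ln(0.457862) = 0.390594.
1 − 2Q = 0.448004, giving −¼ ln(0.448004) = 0.200738.
d = 0.390594 + 0.200738 = 0.591332.
Under a molecular clock d = 2μt, so t = d/(2μ) = 0.591332 / (2 × 0.0071) = 41.64 Myr.

41.64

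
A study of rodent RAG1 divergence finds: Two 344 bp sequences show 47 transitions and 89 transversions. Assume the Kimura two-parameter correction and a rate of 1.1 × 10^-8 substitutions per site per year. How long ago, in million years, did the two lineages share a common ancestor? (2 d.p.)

25.54

P = 47/344 ≈ 0.136628 and Q = 89/344 ≈ 0.258721.
Under the Kimura two-parameter model, d = −½ ln(1 − 2P − Q) − ¼ ln(1 − 2Q).
1 − 2P − Q = 0.468023, giving −½ ln(0.468023) = 0.379619.
1 − 2Q = 0.482558, giving −¼ ln(0.482558) = 0.182164.
d = 0.379619 + 0.182164 = 0.561783.
Under a molecular clock d = 2μt, so t = d/(2μ) = 0.561783 / (2 × 1.1 × 10^-8) = 25.54 million years.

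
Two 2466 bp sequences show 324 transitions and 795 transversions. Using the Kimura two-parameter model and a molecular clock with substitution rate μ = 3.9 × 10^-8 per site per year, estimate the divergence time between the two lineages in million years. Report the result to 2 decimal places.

P = 324/2466 ≈ 0.131387 and Q = 795/2466 ≈ 0.322384.
Under the Kimura two-parameter model, d = −½ ln(1 − 2P − Q) − ¼ ln(1 − 2Q).
1 − 2P − Q = 0.414842, giving −½ ln(0.414842) = 0.439929.
1 − 2Q = 0.355232, giving −¼ ln(0.355232) = 0.258746.
d = 0.439929 + 0.258746 = 0.698675.
Under a molecular clock d = 2μt, so t = d/(2μ) = 0.698675 / (2 × 3.9 × 10^-8) = 8.96 million years.

8.96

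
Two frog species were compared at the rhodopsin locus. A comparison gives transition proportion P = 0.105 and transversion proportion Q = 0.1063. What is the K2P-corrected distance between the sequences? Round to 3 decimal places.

Under the Kimura two-parameter model, d = −½ ln(1 − 2P − Q) − ¼ ln(1 − 2Q).
1 − 2P − Q = 0.6837, giving −½ ln(0.6837) = 0.190118.
1 − 2Q = 0.7874, giving −¼ ln(0.7874) = 0.059755.
d = 0.190118 + 0.059755 = 0.249873.

0.250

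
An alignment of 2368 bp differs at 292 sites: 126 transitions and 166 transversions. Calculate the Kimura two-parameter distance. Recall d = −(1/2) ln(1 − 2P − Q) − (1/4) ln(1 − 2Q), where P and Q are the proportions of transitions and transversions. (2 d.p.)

0.13

P = 126/2368 ≈ 0.053209 and Q = 166/2368 ≈ 0.070101.
Under the Kimura two-parameter model, d = −½ ln(1 − 2P − Q) − ¼ ln(1 − 2Q).
1 − 2P − Q = 0.823481, giving −½ ln(0.823481) = 0.097107.
1 − 2Q = 0.859798, giving −¼ ln(0.859798) = 0.037764.
d = 0.097107 + 0.037764 = 0.134871.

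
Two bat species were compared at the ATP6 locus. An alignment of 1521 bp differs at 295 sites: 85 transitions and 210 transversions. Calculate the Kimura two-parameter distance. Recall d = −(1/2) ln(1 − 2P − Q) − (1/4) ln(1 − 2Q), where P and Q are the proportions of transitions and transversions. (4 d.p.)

0.2245

P = 85/1521 ≈ 0.055884 and Q = 210/1521 ≈ 0.138067.
Under the Kimura two-parameter model, d = −½ ln(1 − 2P − Q) − ¼ ln(1 − 2Q).
1 − 2P − Q = 0.750165, giving −½ ln(0.750165) = 0.143731.
1 − 2Q = 0.723866, giving −¼ ln(0.723866) = 0.080787.
d = 0.143731 + 0.080787 = 0.224518.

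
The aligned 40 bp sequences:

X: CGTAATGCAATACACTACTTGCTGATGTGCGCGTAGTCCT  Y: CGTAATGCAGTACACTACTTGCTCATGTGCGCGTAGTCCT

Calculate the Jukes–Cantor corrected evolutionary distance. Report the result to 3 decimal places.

The sequences differ at 2 of 40 sites (10, 24), so p = 2/40 = 0.05.
d = −(3/4) ln(1 − 4p/3) = −0.75 ln(1 − 0.066667) = −0.75 ln(0.933333)
  = −0.75 × (-0.068993) = 0.051745 substitutions/site.

0.052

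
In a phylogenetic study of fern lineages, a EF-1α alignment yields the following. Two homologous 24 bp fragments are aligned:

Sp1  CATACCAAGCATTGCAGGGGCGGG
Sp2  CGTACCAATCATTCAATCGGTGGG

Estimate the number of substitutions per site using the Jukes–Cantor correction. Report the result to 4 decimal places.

0.3694

The sequences differ at 7 of 24 sites (2, 9, 14, 15, 17, 18, 21), so p = 7/24 ≈ 0.291667.
d = −(3/4) ln(1 − 4p/3) = −0.75 ln(1 − 0.388889) = −0.75 ln(0.611111)
  = −0.75 × (-0.492477) = 0.369358 substitutions/site.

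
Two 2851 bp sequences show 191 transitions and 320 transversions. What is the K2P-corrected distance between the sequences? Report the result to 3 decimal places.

P = 191/2851 ≈ 0.066994 and Q = 320/2851 ≈ 0.112241.
Under the Kimura two-parameter model, d = −½ ln(1 − 2P − Q) − ¼ ln(1 − 2Q).
1 − 2P − Q = 0.753771, giving −½ ln(0.753771) = 0.141333.
1 − 2Q = 0.775518, giving −¼ ln(0.775518) = 0.063556.
d = 0.141333 + 0.063556 = 0.204889.

0.205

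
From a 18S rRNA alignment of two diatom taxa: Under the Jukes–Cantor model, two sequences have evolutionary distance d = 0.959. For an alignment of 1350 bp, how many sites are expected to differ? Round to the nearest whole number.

Invert JC69: p = (3/4)(1 − e^(−4d/3)) = 0.75 × (1 − e^(-1.278667)) = 0.75 × (1 − 0.278408) = 0.541194.
Expected differing sites = pL ≈ 0.541194 × 1350 = 730.6119 ≈ 731.

731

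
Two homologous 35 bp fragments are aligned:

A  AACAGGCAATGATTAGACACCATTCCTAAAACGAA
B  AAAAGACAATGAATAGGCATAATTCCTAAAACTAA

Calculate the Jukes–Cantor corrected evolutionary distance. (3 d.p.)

The sequences differ at 7 of 35 sites (3, 6, 13, 17, 20, 21, 33), so p = 7/35 = 0.2.
d = −(3/4) ln(1 − 4p/3) = −0.75 ln(1 − 0.266667) = −0.75 ln(0.733333)
  = −0.75 × (-0.310155) = 0.232616 substitutions/site.

0.233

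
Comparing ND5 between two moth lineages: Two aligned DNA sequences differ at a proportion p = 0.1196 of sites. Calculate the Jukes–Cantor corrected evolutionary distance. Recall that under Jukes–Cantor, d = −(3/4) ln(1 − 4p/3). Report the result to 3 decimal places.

0.130

d = −(3/4) ln(1 − 4p/3) = −0.75 ln(1 − 0.159467) = −0.75 ln(0.840533)
  = −0.75 × (-0.173719) = 0.130289 substitutions/site.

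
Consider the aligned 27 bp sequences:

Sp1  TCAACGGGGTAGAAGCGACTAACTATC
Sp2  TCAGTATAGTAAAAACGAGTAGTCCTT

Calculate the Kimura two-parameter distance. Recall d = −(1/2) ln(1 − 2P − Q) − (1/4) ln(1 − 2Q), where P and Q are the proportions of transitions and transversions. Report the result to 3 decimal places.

1.018

Of 27 sites, 10 differences are transitions and 3 are transversions, so P = 10/27 ≈ 0.37037 and Q = 3/27 ≈ 0.111111.
Under the Kimura two-parameter model, d = −½ ln(1 − 2P − Q) − ¼ ln(1 − 2Q).
1 − 2P − Q = 0.148149, giving −½ ln(0.148149) = 0.954768.
1 − 2Q = 0.777778, giving −¼ ln(0.777778) = 0.062829.
d = 0.954768 + 0.062829 = 1.017597.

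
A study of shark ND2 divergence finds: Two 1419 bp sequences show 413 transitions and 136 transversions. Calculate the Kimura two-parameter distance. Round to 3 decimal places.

P = 413/1419 ≈ 0.29105 and Q = 136/1419 ≈ 0.095842.
Under the Kimura two-parameter model, d = −½ ln(1 − 2P − Q) − ¼ ln(1 − 2Q).
1 − 2P − Q = 0.322058, giving −½ ln(0.322058) = 0.566512.
1 − 2Q = 0.808316, giving −¼ ln(0.808316) = 0.053201.
d = 0.566512 + 0.053201 = 0.619713.

0.620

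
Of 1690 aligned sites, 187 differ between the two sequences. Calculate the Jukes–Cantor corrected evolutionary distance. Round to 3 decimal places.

p = 187/1690 ≈ 0.110651.
d = −(3/4) ln(1 − 4p/3) = −0.75 ln(1 − 0.147535) = −0.75 ln(0.852465)
  = −0.75 × (-0.159623) = 0.119717 substitutions/site.

0.120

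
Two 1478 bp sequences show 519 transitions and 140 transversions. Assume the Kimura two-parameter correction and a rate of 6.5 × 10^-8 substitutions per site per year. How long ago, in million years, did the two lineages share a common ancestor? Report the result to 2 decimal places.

P = 519/1478 ≈ 0.35115 and Q = 140/1478 ≈ 0.094723.
Under the Kimura two-parameter model, d = −½ ln(1 − 2P − Q) − ¼ ln(1 − 2Q).
1 − 2P − Q = 0.202977, giving −½ ln(0.202977) = 0.797331.
1 − 2Q = 0.810554, giving −¼ ln(0.810554) = 0.052509.
d = 0.797331 + 0.052509 = 0.849840.
Under a molecular clock d = 2μt, so t = d/(2μ) = 0.849840 / (2 × 6.5 × 10^-8) = 6.54 million years.

6.54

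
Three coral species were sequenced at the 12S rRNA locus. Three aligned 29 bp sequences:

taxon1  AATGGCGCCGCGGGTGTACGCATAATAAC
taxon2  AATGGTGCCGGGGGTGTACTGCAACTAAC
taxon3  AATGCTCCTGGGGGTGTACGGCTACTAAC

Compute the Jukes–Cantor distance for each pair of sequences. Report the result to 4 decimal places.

taxon1–taxon2: 7/29 sites differ → p ≈ 0.241379, d = −0.75 ln(1 − 0.321839) = 0.291278 ≈ 0.2913.
taxon1–taxon3: 8/29 sites differ → p ≈ 0.275862, d = −0.75 ln(1 − 0.367816) = 0.343931 ≈ 0.3439.
taxon2–taxon3: 5/29 sites differ → p ≈ 0.172414, d = −0.75 ln(1 − 0.229885) = 0.195912 ≈ 0.1959.

d(taxon1,taxon2) = 0.2913, d(taxon1,taxon3) = 0.3439, d(taxon2,taxon3) = 0.1959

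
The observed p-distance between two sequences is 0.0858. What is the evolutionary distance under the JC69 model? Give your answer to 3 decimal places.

0.091

d = −(3/4) ln(1 − 4p/3) = −0.75 ln(1 − 0.1144) = −0.75 ln(0.8856)
  = −0.75 × (-0.121490) = 0.091118 substitutions/site.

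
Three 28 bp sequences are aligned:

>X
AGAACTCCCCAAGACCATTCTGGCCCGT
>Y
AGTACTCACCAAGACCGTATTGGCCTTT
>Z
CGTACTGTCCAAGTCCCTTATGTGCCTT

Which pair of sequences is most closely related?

X and Y

X–Y: 7/28 differ, p = 0.250, d = 0.304.
X–Z: 10/28 differ, p = 0.357, d = 0.485.
Y–Z: 10/28 differ, p = 0.357, d = 0.485.
The smallest distance is between X and Y.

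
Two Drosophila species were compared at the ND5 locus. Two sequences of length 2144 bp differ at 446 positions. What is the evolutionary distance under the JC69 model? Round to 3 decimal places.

p = 446/2144 ≈ 0.208022.
d = −(3/4) ln(1 − 4p/3) = −0.75 ln(1 − 0.277363) = −0.75 ln(0.722637)
  = −0.75 × (-0.324848) = 0.243636 substitutions/site.

0.244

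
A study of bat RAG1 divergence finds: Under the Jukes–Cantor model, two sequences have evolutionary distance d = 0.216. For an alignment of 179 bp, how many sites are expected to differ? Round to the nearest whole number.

Invert JC69: p = (3/4)(1 − e^(−4d/3)) = 0.75 × (1 − e^(-0.288)) = 0.75 × (1 − 0.749762) = 0.187679.
Expected differing sites = pL ≈ 0.187679 × 179 = 33.594541 ≈ 34.

34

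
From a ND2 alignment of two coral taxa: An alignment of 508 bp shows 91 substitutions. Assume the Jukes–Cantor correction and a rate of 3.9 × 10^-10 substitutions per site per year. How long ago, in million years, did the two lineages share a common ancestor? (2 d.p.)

262.42

p = 91/508 ≈ 0.179134.
d = −(3/4) ln(1 − 4p/3) = −0.75 ln(1 − 0.238845) = −0.75 ln(0.761155)
  = −0.75 × (-0.272918) = 0.204689 substitutions/site.
Under a molecular clock d = 2μt, so t = d/(2μ) = 0.204689 / (2 × 3.9 × 10^-10) = 262.42 million years.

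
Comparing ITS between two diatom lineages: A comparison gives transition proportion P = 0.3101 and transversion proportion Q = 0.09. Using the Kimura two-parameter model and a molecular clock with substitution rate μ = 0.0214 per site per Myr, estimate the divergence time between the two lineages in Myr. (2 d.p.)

15.63

Under the Kimura two-parameter model, d = −½ ln(1 − 2P − Q) − ¼ ln(1 − 2Q).
1 − 2P − Q = 0.2898, giving −½ ln(0.2898) = 0.619282.
1 − 2Q = 0.82, giving −¼ ln(0.82) = 0.049613.
d = 0.619282 + 0.049613 = 0.668895.
Under a molecular clock d = 2μt, so t = d/(2μ) = 0.668895 / (2 × 0.0214) = 15.63 Myr.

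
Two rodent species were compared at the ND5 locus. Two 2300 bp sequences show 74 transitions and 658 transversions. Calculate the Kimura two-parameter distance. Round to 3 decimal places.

P = 74/2300 ≈ 0.032174 and Q = 658/2300 ≈ 0.286087.
Under the Kimura two-parameter model, d = −½ ln(1 − 2P − Q) − ¼ ln(1 − 2Q).
1 − 2P − Q = 0.649565, giving −½ ln(0.649565) = 0.215726.
1 − 2Q = 0.427826, giving −¼ ln(0.427826) = 0.212260.
d = 0.215726 + 0.212260 = 0.427986.

0.428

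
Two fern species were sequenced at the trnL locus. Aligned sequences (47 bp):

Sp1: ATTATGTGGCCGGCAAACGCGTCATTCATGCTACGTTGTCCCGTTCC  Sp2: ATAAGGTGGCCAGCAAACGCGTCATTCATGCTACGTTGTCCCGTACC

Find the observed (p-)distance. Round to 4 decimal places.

0.0851

The sequences differ at 4 of 47 positions (sites 3, 5, 12, 45).
p = 4/47 = 0.085106… ≈ 0.0851 (to 4 d.p.).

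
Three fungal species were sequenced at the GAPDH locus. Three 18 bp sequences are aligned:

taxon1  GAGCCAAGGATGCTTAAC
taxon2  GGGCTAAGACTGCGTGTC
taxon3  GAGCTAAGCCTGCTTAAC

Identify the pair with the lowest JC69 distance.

taxon1–taxon2: 7/18 differ, p = 0.389, d = 0.548.
taxon1–taxon3: 3/18 differ, p = 0.167, d = 0.188.
taxon2–taxon3: 5/18 differ, p = 0.278, d = 0.347.
The smallest distance is between taxon1 and taxon3.

taxon1 and taxon3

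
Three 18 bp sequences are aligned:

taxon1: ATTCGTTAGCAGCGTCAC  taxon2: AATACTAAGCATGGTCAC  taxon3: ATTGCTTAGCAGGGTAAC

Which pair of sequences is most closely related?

taxon1 and taxon3

taxon1–taxon2: 6/18 differ, p = 0.333, d = 0.441.
taxon1–taxon3: 4/18 differ, p = 0.222, d = 0.264.
taxon2–taxon3: 5/18 differ, p = 0.278, d = 0.347.
The smallest distance is between taxon1 and taxon3.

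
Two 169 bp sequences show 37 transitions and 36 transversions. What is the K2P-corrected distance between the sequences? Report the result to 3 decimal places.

P = 37/169 ≈ 0.218935 and Q = 36/169 ≈ 0.213018.
Under the Kimura two-parameter model, d = −½ ln(1 − 2P − Q) − ¼ ln(1 − 2Q).
1 − 2P − Q = 0.349112, giving −½ ln(0.349112) = 0.526181.
1 − 2Q = 0.573964, giving −¼ ln(0.573964) = 0.138797.
d = 0.526181 + 0.138797 = 0.664978.

0.665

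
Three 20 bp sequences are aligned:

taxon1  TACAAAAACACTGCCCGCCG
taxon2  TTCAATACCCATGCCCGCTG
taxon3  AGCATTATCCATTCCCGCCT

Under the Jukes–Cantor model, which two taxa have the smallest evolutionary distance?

taxon1–taxon2: 6/20 differ, p = 0.300, d = 0.383.
taxon1–taxon3: 9/20 differ, p = 0.450, d = 0.687.
taxon2–taxon3: 7/20 differ, p = 0.350, d = 0.471.
The smallest distance is between taxon1 and taxon2.

taxon1 and taxon2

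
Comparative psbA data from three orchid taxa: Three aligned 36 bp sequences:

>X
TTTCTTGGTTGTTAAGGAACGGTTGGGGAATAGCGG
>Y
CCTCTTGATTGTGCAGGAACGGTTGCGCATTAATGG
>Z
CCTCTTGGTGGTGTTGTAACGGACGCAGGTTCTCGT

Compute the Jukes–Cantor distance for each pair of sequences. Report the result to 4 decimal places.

X–Y: 10/36 sites differ → p ≈ 0.277778, d = −0.75 ln(1 − 0.370371) = 0.346968 ≈ 0.3470.
X–Z: 16/36 sites differ → p ≈ 0.444444, d = −0.75 ln(1 − 0.592592) = 0.673455 ≈ 0.6735.
Y–Z: 14/36 sites differ → p ≈ 0.388889, d = −0.75 ln(1 − 0.518519) = 0.548166 ≈ 0.5482.

d(X,Y) = 0.3470, d(X,Z) = 0.6735, d(Y,Z) = 0.5482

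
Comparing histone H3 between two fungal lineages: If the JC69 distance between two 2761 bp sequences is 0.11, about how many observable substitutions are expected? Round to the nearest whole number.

Invert JC69: p = (3/4)(1 − e^(−4d/3)) = 0.75 × (1 − e^(-0.146667)) = 0.75 × (1 − 0.863582) = 0.102314.
Expected differing sites = pL ≈ 0.102314 × 2761 = 282.488954 ≈ 282.

282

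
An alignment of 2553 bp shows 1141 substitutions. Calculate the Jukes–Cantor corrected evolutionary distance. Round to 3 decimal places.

p = 1141/2553 ≈ 0.446925.
d = −(3/4) ln(1 − 4p/3) = −0.75 ln(1 − 0.5959) = −0.75 ln(0.4041)
  = −0.75 × (-0.906093) = 0.679570 substitutions/site.

0.680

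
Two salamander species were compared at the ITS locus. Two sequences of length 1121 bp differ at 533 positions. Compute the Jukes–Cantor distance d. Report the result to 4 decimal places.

p = 533/1121 ≈ 0.475468.
d = −(3/4) ln(1 − 4p/3) = −0.75 ln(1 − 0.633957) = −0.75 ln(0.366043)
  = −0.75 × (-1.005004) = 0.753753 substitutions/site.

0.7538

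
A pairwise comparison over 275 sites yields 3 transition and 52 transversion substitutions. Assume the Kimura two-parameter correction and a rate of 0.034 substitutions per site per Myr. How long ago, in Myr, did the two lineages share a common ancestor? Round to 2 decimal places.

P = 3/275 ≈ 0.010909 and Q = 52/275 ≈ 0.189091.
Under the Kimura two-parameter model, d = −½ ln(1 − 2P − Q) − ¼ ln(1 − 2Q).
1 − 2P − Q = 0.789091, giving −½ ln(0.789091) = 0.118437.
1 − 2Q = 0.621818, giving −¼ ln(0.621818) = 0.118777.
d = 0.118437 + 0.118777 = 0.237214.
Under a molecular clock d = 2μt, so t = d/(2μ) = 0.237214 / (2 × 0.034) = 3.49 Myr.

3.49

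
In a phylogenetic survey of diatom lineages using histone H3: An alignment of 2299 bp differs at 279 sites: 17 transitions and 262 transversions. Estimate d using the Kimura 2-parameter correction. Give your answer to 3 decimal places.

P = 17/2299 ≈ 0.007395 and Q = 262/2299 ≈ 0.113963.
Under the Kimura two-parameter model, d = −½ ln(1 − 2P − Q) − ¼ ln(1 − 2Q).
1 − 2P − Q = 0.871247, giving −½ ln(0.871247) = 0.068915.
1 − 2Q = 0.772074, giving −¼ ln(0.772074) = 0.064669.
d = 0.068915 + 0.064669 = 0.133584.

0.134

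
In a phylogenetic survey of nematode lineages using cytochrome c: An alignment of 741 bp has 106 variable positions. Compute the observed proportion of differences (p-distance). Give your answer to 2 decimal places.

p = 106/741 = 0.143049… ≈ 0.14 (to 2 d.p.).

0.14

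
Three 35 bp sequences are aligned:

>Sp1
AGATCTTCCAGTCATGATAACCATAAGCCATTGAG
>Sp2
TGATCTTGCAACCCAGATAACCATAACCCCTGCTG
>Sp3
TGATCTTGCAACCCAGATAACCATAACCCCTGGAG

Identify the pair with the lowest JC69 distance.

Sp1–Sp2: 11/35 differ, p = 0.314, d = 0.407.
Sp1–Sp3: 9/35 differ, p = 0.257, d = 0.315.
Sp2–Sp3: 2/35 differ, p = 0.057, d = 0.059.
The smallest distance is between Sp2 and Sp3.

Sp2 and Sp3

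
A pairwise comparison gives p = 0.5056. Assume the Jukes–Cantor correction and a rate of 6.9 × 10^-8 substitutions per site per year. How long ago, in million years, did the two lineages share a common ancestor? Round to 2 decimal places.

d = −(3/4) ln(1 − 4p/3) = −0.75 ln(1 − 0.674133) = −0.75 ln(0.325867)
  = −0.75 × (-1.121266) = 0.840950 substitutions/site.
Under a molecular clock d = 2μt, so t = d/(2μ) = 0.840950 / (2 × 6.9 × 10^-8) = 6.09 million years.

6.09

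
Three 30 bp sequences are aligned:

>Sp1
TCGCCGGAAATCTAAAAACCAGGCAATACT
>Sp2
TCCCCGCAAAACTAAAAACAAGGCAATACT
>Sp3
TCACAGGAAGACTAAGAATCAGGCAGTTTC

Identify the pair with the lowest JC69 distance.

Sp1–Sp2: 4/30 differ, p = 0.133, d = 0.147.
Sp1–Sp3: 10/30 differ, p = 0.333, d = 0.441.
Sp2–Sp3: 11/30 differ, p = 0.367, d = 0.503.
The smallest distance is between Sp1 and Sp2.

Sp1 and Sp2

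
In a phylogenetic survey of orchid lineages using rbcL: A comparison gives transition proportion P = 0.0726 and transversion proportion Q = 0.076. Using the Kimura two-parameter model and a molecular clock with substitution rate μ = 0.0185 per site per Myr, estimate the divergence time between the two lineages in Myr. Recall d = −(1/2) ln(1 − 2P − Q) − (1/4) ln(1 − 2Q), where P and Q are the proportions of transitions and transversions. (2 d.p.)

Under the Kimura two-parameter model, d = −½ ln(1 − 2P − Q) − ¼ ln(1 − 2Q).
1 − 2P − Q = 0.7788, giving −½ ln(0.7788) = 0.125001.
1 − 2Q = 0.848, giving −¼ ln(0.848) = 0.041219.
d = 0.125001 + 0.041219 = 0.166220.
Under a molecular clock d = 2μt, so t = d/(2μ) = 0.166220 / (2 × 0.0185) = 4.49 Myr.

4.49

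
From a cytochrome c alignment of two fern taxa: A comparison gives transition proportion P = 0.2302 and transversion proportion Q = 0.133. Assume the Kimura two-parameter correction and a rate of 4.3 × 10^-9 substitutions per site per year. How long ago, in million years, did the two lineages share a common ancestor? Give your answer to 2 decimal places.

61.31

Under the Kimura two-parameter model, d = −½ ln(1 − 2P − Q) − ¼ ln(1 − 2Q).
1 − 2P − Q = 0.4066, giving −½ ln(0.4066) = 0.449963.
1 − 2Q = 0.734, giving −¼ ln(0.734) = 0.077312.
d = 0.449963 + 0.077312 = 0.527275.
Under a molecular clock d = 2μt, so t = d/(2μ) = 0.527275 / (2 × 4.3 × 10^-9) = 61.31 million years.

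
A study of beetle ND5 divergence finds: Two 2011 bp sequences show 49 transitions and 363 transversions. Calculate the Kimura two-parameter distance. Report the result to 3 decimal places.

P = 49/2011 ≈ 0.024366 and Q = 363/2011 ≈ 0.180507.
Under the Kimura two-parameter model, d = −½ ln(1 − 2P − Q) − ¼ ln(1 − 2Q).
1 − 2P − Q = 0.770761, giving −½ ln(0.770761) = 0.130188.
1 − 2Q = 0.638986, giving −¼ ln(0.638986) = 0.111968.
d = 0.130188 + 0.111968 = 0.242156.

0.242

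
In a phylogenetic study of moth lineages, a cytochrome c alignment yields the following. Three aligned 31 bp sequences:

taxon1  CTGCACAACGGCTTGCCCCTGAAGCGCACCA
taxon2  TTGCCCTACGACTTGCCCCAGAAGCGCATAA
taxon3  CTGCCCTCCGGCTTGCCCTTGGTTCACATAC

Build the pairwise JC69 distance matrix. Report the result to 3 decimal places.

d(taxon1,taxon2) = 0.269, d(taxon1,taxon3) = 0.481, d(taxon2,taxon3) = 0.422

taxon1–taxon2: 7/31 sites differ → p ≈ 0.225806, d = −0.75 ln(1 − 0.301075) = 0.268659 ≈ 0.269.
taxon1–taxon3: 11/31 sites differ → p ≈ 0.354839, d = −0.75 ln(1 − 0.473119) = 0.480585 ≈ 0.481.
taxon2–taxon3: 10/31 sites differ → p ≈ 0.322581, d = −0.75 ln(1 − 0.430108) = 0.421731 ≈ 0.422.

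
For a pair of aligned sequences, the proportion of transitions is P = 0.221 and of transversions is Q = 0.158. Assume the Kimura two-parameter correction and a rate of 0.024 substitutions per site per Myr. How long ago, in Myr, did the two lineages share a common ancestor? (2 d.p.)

Under the Kimura two-parameter model, d = −½ ln(1 − 2P − Q) − ¼ ln(1 − 2Q).
1 − 2P − Q = 0.4, giving −½ ln(0.4) = 0.458145.
1 − 2Q = 0.684, giving −¼ ln(0.684) = 0.094949.
d = 0.458145 + 0.094949 = 0.553094.
Under a molecular clock d = 2μt, so t = d/(2μ) = 0.553094 / (2 × 0.024) = 11.52 Myr.

11.52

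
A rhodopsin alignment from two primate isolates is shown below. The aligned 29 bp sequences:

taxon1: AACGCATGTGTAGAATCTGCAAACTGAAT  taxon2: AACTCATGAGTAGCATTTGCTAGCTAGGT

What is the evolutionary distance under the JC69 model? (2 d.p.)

The sequences differ at 9 of 29 sites (4, 9, 14, 17, 21, 23, 26, 27, 28), so p = 9/29 ≈ 0.310345.
d = −(3/4) ln(1 − 4p/3) = −0.75 ln(1 − 0.413793) = −0.75 ln(0.586207)
  = −0.75 × (-0.534082) = 0.400562 substitutions/site.

0.40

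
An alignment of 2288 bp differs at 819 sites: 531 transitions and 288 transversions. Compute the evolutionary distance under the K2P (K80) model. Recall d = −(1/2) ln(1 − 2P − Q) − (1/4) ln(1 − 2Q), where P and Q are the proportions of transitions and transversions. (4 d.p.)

0.5183

P = 531/2288 ≈ 0.23208 and Q = 288/2288 ≈ 0.125874.
Under the Kimura two-parameter model, d = −½ ln(1 − 2P − Q) − ¼ ln(1 − 2Q).
1 − 2P − Q = 0.409966, giving −½ ln(0.409966) = 0.445841.
1 − 2Q = 0.748252, giving −¼ ln(0.748252) = 0.072504.
d = 0.445841 + 0.072504 = 0.518345.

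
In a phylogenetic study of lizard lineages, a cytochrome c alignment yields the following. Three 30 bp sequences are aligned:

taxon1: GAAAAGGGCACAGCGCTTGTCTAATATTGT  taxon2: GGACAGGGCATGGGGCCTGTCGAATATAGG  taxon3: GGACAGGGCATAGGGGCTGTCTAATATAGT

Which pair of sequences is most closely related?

taxon2 and taxon3

taxon1–taxon2: 9/30 differ, p = 0.300, d = 0.383.
taxon1–taxon3: 7/30 differ, p = 0.233, d = 0.280.
taxon2–taxon3: 4/30 differ, p = 0.133, d = 0.147.
The smallest distance is between taxon2 and taxon3.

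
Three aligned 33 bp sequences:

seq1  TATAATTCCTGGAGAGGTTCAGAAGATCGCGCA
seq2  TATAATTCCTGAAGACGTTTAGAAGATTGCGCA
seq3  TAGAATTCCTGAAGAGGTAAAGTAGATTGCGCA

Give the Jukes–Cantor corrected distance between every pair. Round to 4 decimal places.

seq1–seq2: 4/33 sites differ → p ≈ 0.121212, d = −0.75 ln(1 − 0.161616) = 0.132209 ≈ 0.1322.
seq1–seq3: 6/33 sites differ → p ≈ 0.181818, d = −0.75 ln(1 − 0.242424) = 0.208224 ≈ 0.2082.
seq2–seq3: 5/33 sites differ → p ≈ 0.151515, d = −0.75 ln(1 − 0.20202) = 0.169254 ≈ 0.1693.

d(seq1,seq2) = 0.1322, d(seq1,seq3) = 0.2082, d(seq2,seq3) = 0.1693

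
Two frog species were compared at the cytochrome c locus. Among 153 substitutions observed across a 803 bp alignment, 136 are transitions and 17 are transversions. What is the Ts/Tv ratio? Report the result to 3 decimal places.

R = 136/17 = 8.000.

8.000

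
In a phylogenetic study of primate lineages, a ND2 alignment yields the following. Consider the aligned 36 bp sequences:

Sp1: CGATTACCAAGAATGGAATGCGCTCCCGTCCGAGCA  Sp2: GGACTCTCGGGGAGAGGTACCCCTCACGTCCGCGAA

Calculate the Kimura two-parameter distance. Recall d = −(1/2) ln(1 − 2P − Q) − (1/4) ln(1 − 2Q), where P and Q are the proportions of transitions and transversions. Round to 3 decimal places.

0.752

Of 36 sites, 7 differences are transitions and 10 are transversions, so P = 7/36 ≈ 0.194444 and Q = 10/36 ≈ 0.277778.
Under the Kimura two-parameter model, d = −½ ln(1 − 2P − Q) − ¼ ln(1 − 2Q).
1 − 2P − Q = 0.333334, giving −½ ln(0.333334) = 0.549305.
1 − 2Q = 0.444444, giving −¼ ln(0.444444) = 0.202733.
d = 0.549305 + 0.202733 = 0.752038.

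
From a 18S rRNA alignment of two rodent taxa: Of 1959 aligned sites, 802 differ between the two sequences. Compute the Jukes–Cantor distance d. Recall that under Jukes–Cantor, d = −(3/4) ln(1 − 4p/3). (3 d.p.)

p = 802/1959 ≈ 0.409393.
d = −(3/4) ln(1 − 4p/3) = −0.75 ln(1 − 0.545857) = −0.75 ln(0.454143)
  = −0.75 × (-0.789343) = 0.592007 substitutions/site.

0.592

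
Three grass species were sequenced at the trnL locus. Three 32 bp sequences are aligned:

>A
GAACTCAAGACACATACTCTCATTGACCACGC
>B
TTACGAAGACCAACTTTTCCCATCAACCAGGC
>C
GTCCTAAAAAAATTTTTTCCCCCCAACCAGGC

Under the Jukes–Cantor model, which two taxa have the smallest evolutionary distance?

A–B: 15/32 differ, p = 0.469, d = 0.736.
A–C: 15/32 differ, p = 0.469, d = 0.736.
B–C: 10/32 differ, p = 0.313, d = 0.404.
The smallest distance is between B and C.

B and C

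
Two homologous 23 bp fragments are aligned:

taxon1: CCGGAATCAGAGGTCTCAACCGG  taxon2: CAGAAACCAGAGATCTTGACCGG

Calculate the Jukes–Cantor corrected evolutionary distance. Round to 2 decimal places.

0.32

The sequences differ at 6 of 23 sites (2, 4, 7, 13, 17, 18), so p = 6/23 ≈ 0.26087.
d = −(3/4) ln(1 − 4p/3) = −0.75 ln(1 − 0.347827) = −0.75 ln(0.652173)
  = −0.75 × (-0.427445) = 0.320584 substitutions/site.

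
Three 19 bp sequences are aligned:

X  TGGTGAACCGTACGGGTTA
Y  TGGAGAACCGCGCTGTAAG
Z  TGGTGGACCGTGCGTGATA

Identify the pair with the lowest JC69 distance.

X and Z

X–Y: 8/19 differ, p = 0.421, d = 0.618.
X–Z: 4/19 differ, p = 0.211, d = 0.247.
Y–Z: 8/19 differ, p = 0.421, d = 0.618.
The smallest distance is between X and Z.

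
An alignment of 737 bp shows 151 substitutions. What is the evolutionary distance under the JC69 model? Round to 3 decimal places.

p = 151/737 ≈ 0.204885.
d = −(3/4) ln(1 − 4p/3) = −0.75 ln(1 − 0.27318) = −0.75 ln(0.72682)
  = −0.75 × (-0.319076) = 0.239307 substitutions/site.

0.239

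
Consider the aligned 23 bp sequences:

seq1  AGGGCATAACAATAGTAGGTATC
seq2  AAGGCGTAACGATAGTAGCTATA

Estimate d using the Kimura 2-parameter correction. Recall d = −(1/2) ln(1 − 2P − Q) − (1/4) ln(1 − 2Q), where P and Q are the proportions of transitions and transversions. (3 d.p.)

Of 23 sites, 3 differences are transitions and 2 are transversions, so P = 3/23 ≈ 0.130435 and Q = 2/23 ≈ 0.086957.
Under the Kimura two-parameter model, d = −½ ln(1 − 2P − Q) − ¼ ln(1 − 2Q).
1 − 2P − Q = 0.652173, giving −½ ln(0.652173) = 0.213723.
1 − 2Q = 0.826086, giving −¼ ln(0.826086) = 0.047764.
d = 0.213723 + 0.047764 = 0.261487.

0.261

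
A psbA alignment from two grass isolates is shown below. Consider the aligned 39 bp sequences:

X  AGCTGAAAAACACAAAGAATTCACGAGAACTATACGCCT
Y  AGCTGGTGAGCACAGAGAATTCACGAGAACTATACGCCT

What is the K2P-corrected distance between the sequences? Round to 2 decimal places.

0.14

Of 39 sites, 4 differences are transitions and 1 are transversions, so P = 4/39 ≈ 0.102564 and Q = 1/39 ≈ 0.025641.
Under the Kimura two-parameter model, d = −½ ln(1 − 2P − Q) − ¼ ln(1 − 2Q).
1 − 2P − Q = 0.769231, giving −½ ln(0.769231) = 0.131182.
1 − 2Q = 0.948718, giving −¼ ln(0.948718) = 0.013161.
d = 0.131182 + 0.013161 = 0.144343.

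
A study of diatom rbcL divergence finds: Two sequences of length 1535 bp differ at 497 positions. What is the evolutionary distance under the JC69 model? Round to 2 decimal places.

0.42

p = 497/1535 ≈ 0.323779.
d = −(3/4) ln(1 − 4p/3) = −0.75 ln(1 − 0.431705) = −0.75 ln(0.568295)
  = −0.75 × (-0.565115) = 0.423836 substitutions/site.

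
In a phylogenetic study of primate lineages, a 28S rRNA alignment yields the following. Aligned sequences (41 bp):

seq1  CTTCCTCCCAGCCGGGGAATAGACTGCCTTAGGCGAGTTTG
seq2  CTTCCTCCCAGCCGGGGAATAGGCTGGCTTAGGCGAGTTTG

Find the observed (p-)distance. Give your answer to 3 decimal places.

0.049

The sequences differ at 2 of 41 positions (sites 23, 27).
p = 2/41 = 0.048780… ≈ 0.049 (to 3 d.p.).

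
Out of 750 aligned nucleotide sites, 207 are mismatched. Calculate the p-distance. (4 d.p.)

0.2760

p = 207/750 = 0.2760.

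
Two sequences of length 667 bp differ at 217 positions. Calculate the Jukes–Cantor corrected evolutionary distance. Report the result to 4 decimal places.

p = 217/667 ≈ 0.325337.
d = −(3/4) ln(1 − 4p/3) = −0.75 ln(1 − 0.433783) = −0.75 ln(0.566217)
  = −0.75 × (-0.568778) = 0.426584 substitutions/site.

0.4266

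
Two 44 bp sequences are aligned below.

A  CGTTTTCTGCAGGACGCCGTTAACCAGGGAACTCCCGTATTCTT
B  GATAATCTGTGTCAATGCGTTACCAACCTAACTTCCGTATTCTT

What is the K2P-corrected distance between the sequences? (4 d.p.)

Of 44 sites, 4 differences are transitions and 13 are transversions, so P = 4/44 ≈ 0.090909 and Q = 13/44 ≈ 0.295455.
Under the Kimura two-parameter model, d = −½ ln(1 − 2P − Q) − ¼ ln(1 − 2Q).
1 − 2P − Q = 0.522727, giving −½ ln(0.522727) = 0.324348.
1 − 2Q = 0.40909, giving −¼ ln(0.40909) = 0.223455.
d = 0.324348 + 0.223455 = 0.547803.

0.5478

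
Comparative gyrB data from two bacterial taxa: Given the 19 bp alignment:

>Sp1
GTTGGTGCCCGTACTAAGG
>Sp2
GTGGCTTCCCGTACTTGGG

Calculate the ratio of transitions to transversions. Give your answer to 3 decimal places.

0.250

Transitions are A↔G and C↔T; transversions are all other mismatches.
Transitions: 1. Transversions: 4.
R = 1/4 = 0.250.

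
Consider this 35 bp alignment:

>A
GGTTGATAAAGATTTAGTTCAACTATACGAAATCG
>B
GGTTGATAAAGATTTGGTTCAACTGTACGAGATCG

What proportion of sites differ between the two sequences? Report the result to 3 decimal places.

The sequences differ at 3 of 35 positions (sites 16, 25, 31).
p = 3/35 = 0.085714… ≈ 0.086 (to 3 d.p.).

0.086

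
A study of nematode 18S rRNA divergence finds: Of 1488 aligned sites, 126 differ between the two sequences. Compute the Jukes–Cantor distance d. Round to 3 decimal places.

0.090

p = 126/1488 ≈ 0.084677.
d = −(3/4) ln(1 − 4p/3) = −0.75 ln(1 − 0.112903) = −0.75 ln(0.887097)
  = −0.75 × (-0.119801) = 0.089851 substitutions/site.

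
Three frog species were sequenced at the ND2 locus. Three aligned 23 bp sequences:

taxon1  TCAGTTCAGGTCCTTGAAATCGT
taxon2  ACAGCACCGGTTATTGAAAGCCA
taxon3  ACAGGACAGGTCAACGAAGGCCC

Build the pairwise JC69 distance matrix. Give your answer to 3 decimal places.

taxon1–taxon2: 9/23 sites differ → p ≈ 0.391304, d = −0.75 ln(1 − 0.521739) = 0.553199 ≈ 0.553.
taxon1–taxon3: 10/23 sites differ → p ≈ 0.434783, d = −0.75 ln(1 − 0.579711) = 0.650110 ≈ 0.650.
taxon2–taxon3: 7/23 sites differ → p ≈ 0.304348, d = −0.75 ln(1 − 0.405797) = 0.390401 ≈ 0.390.

d(taxon1,taxon2) = 0.553, d(taxon1,taxon3) = 0.650, d(taxon2,taxon3) = 0.390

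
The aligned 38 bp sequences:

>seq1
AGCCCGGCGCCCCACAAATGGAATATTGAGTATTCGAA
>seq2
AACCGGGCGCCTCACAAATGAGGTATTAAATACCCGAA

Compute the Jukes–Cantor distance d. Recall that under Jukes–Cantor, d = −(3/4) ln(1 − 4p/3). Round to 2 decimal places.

The sequences differ at 10 of 38 sites (2, 5, 12, 21, 22, 23, 28, 30, 33, 34), so p = 10/38 ≈ 0.263158.
d = −(3/4) ln(1 − 4p/3) = −0.75 ln(1 − 0.350877) = −0.75 ln(0.649123)
  = −0.75 × (-0.432133) = 0.324100 substitutions/site.

0.32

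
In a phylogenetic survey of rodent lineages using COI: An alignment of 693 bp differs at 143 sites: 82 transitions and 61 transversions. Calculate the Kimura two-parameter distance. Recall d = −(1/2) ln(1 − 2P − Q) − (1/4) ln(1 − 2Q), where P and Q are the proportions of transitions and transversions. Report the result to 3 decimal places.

P = 82/693 ≈ 0.118326 and Q = 61/693 ≈ 0.088023.
Under the Kimura two-parameter model, d = −½ ln(1 − 2P − Q) − ¼ ln(1 − 2Q).
1 − 2P − Q = 0.675325, giving −½ ln(0.675325) = 0.196281.
1 − 2Q = 0.823954, giving −¼ ln(0.823954) = 0.048410.
d = 0.196281 + 0.048410 = 0.244691.

0.245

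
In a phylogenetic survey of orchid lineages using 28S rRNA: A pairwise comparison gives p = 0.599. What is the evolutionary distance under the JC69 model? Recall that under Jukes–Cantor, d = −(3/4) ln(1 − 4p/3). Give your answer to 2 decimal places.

d = −(3/4) ln(1 − 4p/3) = −0.75 ln(1 − 0.798667) = −0.75 ln(0.201333)
  = −0.75 × (-1.602795) = 1.202096 substitutions/site.

1.20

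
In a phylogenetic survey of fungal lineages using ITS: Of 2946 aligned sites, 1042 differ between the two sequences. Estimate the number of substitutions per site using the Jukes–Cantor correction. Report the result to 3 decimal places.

p = 1042/2946 ≈ 0.3537.
d = −(3/4) ln(1 − 4p/3) = −0.75 ln(1 − 0.4716) = −0.75 ln(0.5284)
  = −0.75 × (-0.637902) = 0.478427 substitutions/site.

0.478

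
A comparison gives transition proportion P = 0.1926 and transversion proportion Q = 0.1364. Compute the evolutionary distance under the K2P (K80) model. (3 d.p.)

Under the Kimura two-parameter model, d = −½ ln(1 − 2P − Q) − ¼ ln(1 − 2Q).
1 − 2P − Q = 0.4784, giving −½ ln(0.4784) = 0.368654.
1 − 2Q = 0.7272, giving −¼ ln(0.7272) = 0.079638.
d = 0.368654 + 0.079638 = 0.448292.

0.448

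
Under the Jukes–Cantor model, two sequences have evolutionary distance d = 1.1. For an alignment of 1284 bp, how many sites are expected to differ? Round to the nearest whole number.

741

Invert JC69: p = (3/4)(1 − e^(−4d/3)) = 0.75 × (1 − e^(-1.466667)) = 0.75 × (1 − 0.230693) = 0.576980.
Expected differing sites = pL ≈ 0.576980 × 1284 = 740.84232 ≈ 741.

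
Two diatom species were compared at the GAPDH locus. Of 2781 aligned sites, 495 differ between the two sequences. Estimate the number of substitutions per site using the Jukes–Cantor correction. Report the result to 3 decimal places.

p = 495/2781 ≈ 0.177994.
d = −(3/4) ln(1 − 4p/3) = −0.75 ln(1 − 0.237325) = −0.75 ln(0.762675)
  = −0.75 × (-0.270923) = 0.203192 substitutions/site.

0.203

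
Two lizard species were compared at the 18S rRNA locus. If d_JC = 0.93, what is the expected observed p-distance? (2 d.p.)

p = (3/4)(1 − e^(−4d/3)) = 0.75 × (1 − e^(-1.24)) = 0.75 × (1 − 0.289384) = 0.532962.

0.53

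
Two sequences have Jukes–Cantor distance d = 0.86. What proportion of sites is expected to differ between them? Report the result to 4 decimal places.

p = (3/4)(1 − e^(−4d/3)) = 0.75 × (1 − e^(-1.146667)) = 0.75 × (1 − 0.317694) = 0.511730.

0.5117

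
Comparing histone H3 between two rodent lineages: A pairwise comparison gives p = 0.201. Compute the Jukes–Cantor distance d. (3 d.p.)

0.234

d = −(3/4) ln(1 − 4p/3) = −0.75 ln(1 − 0.268) = −0.75 ln(0.732)
  = −0.75 × (-0.311975) = 0.233981 substitutions/site.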